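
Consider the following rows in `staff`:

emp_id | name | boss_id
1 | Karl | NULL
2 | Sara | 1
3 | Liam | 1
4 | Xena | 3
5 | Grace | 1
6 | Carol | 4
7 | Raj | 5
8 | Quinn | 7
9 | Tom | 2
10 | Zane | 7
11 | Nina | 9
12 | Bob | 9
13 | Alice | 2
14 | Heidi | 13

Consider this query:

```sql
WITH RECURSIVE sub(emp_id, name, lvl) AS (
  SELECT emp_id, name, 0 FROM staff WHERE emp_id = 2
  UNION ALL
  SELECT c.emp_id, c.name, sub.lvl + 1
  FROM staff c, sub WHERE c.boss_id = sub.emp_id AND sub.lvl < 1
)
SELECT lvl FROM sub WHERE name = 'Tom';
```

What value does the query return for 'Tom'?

1

Base: emp_id=2 (Sara) at lvl 0.
Iteration 1: rows with boss_id in {2} -> Tom (id 9, lvl 1), Alice (id 13, lvl 1).
Iteration 2: lvl < 1 fails for all current rows; recursion stops.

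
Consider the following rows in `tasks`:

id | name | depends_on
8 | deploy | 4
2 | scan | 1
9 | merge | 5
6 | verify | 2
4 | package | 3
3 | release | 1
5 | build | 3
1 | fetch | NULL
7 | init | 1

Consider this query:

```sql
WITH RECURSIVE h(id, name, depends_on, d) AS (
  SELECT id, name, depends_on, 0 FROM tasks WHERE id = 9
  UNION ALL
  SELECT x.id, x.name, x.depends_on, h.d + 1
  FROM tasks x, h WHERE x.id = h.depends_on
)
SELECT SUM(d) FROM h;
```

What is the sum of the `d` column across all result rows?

6

Base: id=9 (merge), depends_on=5, d 0.
Iteration 1: join on id=5 -> build (id 5, depends_on=3, d 1).
Iteration 2: join on id=3 -> release (id 3, depends_on=1, d 2).
Iteration 3: join on id=1 -> fetch (id 1, depends_on=NULL, d 3).
Iteration 4: depends_on is NULL; no match; recursion stops.
SUM(d) = 0 + 1 + 2 + 3 = 6.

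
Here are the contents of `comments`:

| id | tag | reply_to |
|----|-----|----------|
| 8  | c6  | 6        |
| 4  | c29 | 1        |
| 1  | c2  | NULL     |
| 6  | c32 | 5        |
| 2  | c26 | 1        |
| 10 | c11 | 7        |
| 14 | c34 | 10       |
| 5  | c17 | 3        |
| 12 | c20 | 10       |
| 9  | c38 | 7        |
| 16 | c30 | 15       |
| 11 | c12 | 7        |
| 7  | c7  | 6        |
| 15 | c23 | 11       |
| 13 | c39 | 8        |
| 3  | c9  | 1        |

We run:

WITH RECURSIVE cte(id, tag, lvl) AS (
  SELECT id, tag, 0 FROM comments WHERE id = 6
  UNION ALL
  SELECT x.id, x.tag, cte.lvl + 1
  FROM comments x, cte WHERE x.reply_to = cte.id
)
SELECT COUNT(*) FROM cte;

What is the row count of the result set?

11

Base: id=6 (c32) at lvl 0.
Iteration 1: rows with reply_to in {6} -> c7 (id 7, lvl 1), c6 (id 8, lvl 1).
Iteration 2: rows with reply_to in {7,8} -> c38 (id 9, lvl 2), c11 (id 10, lvl 2), c12 (id 11, lvl 2), c39 (id 13, lvl 2).
Iteration 3: rows with reply_to in {9,10,11,13} -> c20 (id 12, lvl 3), c34 (id 14, lvl 3), c23 (id 15, lvl 3).
Iteration 4: rows with reply_to in {12,14,15} -> c30 (id 16, lvl 4).
Iteration 5: no rows with reply_to in {16}; recursion stops.
Total rows emitted: 11.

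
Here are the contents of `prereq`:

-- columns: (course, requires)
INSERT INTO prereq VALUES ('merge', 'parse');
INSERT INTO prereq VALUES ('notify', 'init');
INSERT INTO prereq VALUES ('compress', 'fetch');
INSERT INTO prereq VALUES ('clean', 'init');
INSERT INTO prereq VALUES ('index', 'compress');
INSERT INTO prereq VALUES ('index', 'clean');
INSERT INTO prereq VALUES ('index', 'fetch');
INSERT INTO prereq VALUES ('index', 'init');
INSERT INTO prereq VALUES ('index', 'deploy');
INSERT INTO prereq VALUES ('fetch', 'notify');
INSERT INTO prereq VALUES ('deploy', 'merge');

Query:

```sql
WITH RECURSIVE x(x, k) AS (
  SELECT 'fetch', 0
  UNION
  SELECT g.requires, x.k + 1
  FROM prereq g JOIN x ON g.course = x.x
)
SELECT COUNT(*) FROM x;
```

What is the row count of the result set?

3

Base: (fetch, k=0).
Iteration 1: edges from {fetch} -> (notify, k=1).
Iteration 2: edges from {notify} -> (init, k=2).
Iteration 3: no outgoing edges from {init}; recursion stops.
Total rows emitted: 3.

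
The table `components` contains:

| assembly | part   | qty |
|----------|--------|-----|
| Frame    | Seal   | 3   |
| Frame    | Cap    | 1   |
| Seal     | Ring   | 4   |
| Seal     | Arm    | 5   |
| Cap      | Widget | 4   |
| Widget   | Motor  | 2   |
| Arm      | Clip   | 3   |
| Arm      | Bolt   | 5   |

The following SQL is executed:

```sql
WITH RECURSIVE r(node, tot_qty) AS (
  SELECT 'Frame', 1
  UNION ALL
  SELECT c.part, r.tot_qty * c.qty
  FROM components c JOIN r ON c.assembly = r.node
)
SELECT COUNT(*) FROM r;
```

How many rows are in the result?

Base: (Frame, tot_qty=1).
Iteration 1: components of {Frame} -> Cap = 1*1 = 1, Seal = 1*3 = 3.
Iteration 2: components of {Cap,Seal} -> Arm = 3*5 = 15, Ring = 3*4 = 12, Widget = 1*4 = 4.
Iteration 3: components of {Arm,Ring,Widget} -> Bolt = 15*5 = 75, Clip = 15*3 = 45, Motor = 4*2 = 8.
Iteration 4: no further components; recursion stops.
Total rows emitted: 9.

9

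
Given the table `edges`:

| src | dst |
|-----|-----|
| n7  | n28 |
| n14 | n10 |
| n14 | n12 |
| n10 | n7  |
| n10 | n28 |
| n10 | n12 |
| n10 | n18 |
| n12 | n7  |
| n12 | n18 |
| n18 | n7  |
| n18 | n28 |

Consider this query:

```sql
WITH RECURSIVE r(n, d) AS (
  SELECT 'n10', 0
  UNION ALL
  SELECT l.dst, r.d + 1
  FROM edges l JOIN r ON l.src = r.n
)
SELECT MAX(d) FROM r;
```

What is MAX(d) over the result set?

Base: (n10, d=0).
Iteration 1: edges from {n10} -> (n12, d=1), (n18, d=1), (n28, d=1), (n7, d=1).
Iteration 2: edges from {n12,n18,n28,n7} -> (n18, d=2), (n28, d=2) x2, (n7, d=2) x2. [UNION ALL keeps all 5 new rows, including repeats]
Iteration 3: edges from {n18,n28,n7} -> (n28, d=3) x3, (n7, d=3). [UNION ALL keeps all 4 new rows, including repeats]
Iteration 4: edges from {n28,n7} -> (n28, d=4).
Iteration 5: no outgoing edges from {n28}; recursion stops.
d values: 0, 1, 1, 1, 1, 2, 2, 2, 2, 2, 3, 3, 3, 3, 4; the maximum is 4.

4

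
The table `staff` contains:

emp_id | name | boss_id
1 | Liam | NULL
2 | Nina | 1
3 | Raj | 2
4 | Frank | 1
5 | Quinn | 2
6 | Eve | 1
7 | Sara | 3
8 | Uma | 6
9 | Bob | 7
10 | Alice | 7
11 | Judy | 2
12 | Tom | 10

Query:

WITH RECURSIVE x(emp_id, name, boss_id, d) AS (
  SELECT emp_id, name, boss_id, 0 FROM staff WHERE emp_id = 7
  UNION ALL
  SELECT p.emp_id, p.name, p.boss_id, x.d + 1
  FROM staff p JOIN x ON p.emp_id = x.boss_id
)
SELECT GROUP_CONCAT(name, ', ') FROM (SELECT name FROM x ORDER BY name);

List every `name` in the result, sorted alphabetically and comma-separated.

Base: emp_id=7 (Sara), boss_id=3, d 0.
Iteration 1: join on emp_id=3 -> Raj (id 3, boss_id=2, d 1).
Iteration 2: join on emp_id=2 -> Nina (id 2, boss_id=1, d 2).
Iteration 3: join on emp_id=1 -> Liam (id 1, boss_id=NULL, d 3).
Iteration 4: boss_id is NULL; no match; recursion stops.

Liam, Nina, Raj, Sara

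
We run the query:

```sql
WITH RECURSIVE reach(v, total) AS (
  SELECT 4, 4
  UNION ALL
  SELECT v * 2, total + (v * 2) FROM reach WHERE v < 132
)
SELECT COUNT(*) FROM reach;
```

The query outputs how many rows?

Base: v=4, total=4.
Iteration 1: 4 < 132 holds -> v = 4 * 2 = 8, total = 4 + 8 = 12.
Iteration 2: 8 < 132 holds -> v = 8 * 2 = 16, total = 12 + 16 = 28.
Iteration 3: 16 < 132 holds -> v = 16 * 2 = 32, total = 28 + 32 = 60.
Iteration 4: 32 < 132 holds -> v = 32 * 2 = 64, total = 60 + 64 = 124.
Iteration 5: 64 < 132 holds -> v = 64 * 2 = 128, total = 124 + 128 = 252.
Iteration 6: 128 < 132 holds -> v = 128 * 2 = 256, total = 252 + 256 = 508.
Iteration 7: 256 < 132 fails; recursion stops.
Total rows emitted: 7.

7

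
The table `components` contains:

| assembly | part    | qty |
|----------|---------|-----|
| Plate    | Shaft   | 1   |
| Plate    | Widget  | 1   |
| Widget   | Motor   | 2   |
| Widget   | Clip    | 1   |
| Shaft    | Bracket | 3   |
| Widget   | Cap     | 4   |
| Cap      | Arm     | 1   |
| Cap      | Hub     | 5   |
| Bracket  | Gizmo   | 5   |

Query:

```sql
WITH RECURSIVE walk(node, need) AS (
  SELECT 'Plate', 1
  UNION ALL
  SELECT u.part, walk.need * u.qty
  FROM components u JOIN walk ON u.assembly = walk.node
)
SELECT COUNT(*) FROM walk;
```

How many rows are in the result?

10

Base: (Plate, need=1).
Iteration 1: components of {Plate} -> Shaft = 1*1 = 1, Widget = 1*1 = 1.
Iteration 2: components of {Shaft,Widget} -> Bracket = 1*3 = 3, Cap = 1*4 = 4, Clip = 1*1 = 1, Motor = 1*2 = 2.
Iteration 3: components of {Bracket,Cap,Clip,Motor} -> Arm = 4*1 = 4, Gizmo = 3*5 = 15, Hub = 4*5 = 20.
Iteration 4: no further components; recursion stops.
Total rows emitted: 10.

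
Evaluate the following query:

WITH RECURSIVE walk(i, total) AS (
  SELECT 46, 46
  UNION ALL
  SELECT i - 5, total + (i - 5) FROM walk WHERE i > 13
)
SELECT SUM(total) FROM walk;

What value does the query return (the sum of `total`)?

1236

Base: i=46, total=46.
Iteration 1: 46 > 13 holds -> i = 46 - 5 = 41, total = 46 + 41 = 87.
Iteration 2: 41 > 13 holds -> i = 41 - 5 = 36, total = 87 + 36 = 123.
Iteration 3: 36 > 13 holds -> i = 36 - 5 = 31, total = 123 + 31 = 154.
Iteration 4: 31 > 13 holds -> i = 31 - 5 = 26, total = 154 + 26 = 180.
Iteration 5: 26 > 13 holds -> i = 26 - 5 = 21, total = 180 + 21 = 201.
Iteration 6: 21 > 13 holds -> i = 21 - 5 = 16, total = 201 + 16 = 217.
Iteration 7: 16 > 13 holds -> i = 16 - 5 = 11, total = 217 + 11 = 228.
Iteration 8: 11 > 13 fails; recursion stops.
SUM(total) = 46 + 87 + 123 + 154 + 180 + 201 + 217 + 228 = 1236.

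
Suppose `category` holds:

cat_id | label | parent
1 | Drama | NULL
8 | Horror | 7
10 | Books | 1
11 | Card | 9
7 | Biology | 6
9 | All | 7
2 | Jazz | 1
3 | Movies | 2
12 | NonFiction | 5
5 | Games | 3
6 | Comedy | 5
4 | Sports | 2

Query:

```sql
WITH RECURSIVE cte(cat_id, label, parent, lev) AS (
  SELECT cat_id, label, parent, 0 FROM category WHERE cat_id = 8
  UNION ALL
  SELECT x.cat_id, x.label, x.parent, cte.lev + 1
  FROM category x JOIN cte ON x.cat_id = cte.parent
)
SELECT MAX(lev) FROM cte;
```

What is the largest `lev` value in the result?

Base: cat_id=8 (Horror), parent=7, lev 0.
Iteration 1: join on cat_id=7 -> Biology (id 7, parent=6, lev 1).
Iteration 2: join on cat_id=6 -> Comedy (id 6, parent=5, lev 2).
Iteration 3: join on cat_id=5 -> Games (id 5, parent=3, lev 3).
Iteration 4: join on cat_id=3 -> Movies (id 3, parent=2, lev 4).
Iteration 5: join on cat_id=2 -> Jazz (id 2, parent=1, lev 5).
Iteration 6: join on cat_id=1 -> Drama (id 1, parent=NULL, lev 6).
Iteration 7: parent is NULL; no match; recursion stops.
lev values: 0, 1, 2, 3, 4, 5, 6; the maximum is 6.

6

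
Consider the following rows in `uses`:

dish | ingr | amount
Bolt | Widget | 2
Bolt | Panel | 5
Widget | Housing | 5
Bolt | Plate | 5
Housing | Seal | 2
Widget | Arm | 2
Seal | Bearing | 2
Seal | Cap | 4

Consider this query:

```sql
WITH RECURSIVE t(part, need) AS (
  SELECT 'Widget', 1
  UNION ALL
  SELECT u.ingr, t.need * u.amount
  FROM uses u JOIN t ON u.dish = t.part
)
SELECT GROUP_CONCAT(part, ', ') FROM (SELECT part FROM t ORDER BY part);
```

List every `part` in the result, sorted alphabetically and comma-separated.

Base: (Widget, need=1).
Iteration 1: components of {Widget} -> Arm = 1*2 = 2, Housing = 1*5 = 5.
Iteration 2: components of {Arm,Housing} -> Seal = 5*2 = 10.
Iteration 3: components of {Seal} -> Bearing = 10*2 = 20, Cap = 10*4 = 40.
Iteration 4: no further components; recursion stops.

Arm, Bearing, Cap, Housing, Seal, Widget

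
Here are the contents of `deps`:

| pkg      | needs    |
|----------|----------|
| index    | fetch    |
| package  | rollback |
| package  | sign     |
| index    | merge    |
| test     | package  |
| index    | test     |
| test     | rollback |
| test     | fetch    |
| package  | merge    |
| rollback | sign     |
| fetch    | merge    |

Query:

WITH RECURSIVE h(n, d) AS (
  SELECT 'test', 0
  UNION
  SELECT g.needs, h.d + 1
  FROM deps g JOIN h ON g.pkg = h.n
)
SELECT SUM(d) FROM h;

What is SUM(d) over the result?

12

Base: (test, d=0).
Iteration 1: edges from {test} -> (fetch, d=1), (package, d=1), (rollback, d=1).
Iteration 2: edges from {fetch,package,rollback} -> (merge, d=2), (rollback, d=2), (sign, d=2). [UNION drops 2 duplicate row(s)]
Iteration 3: edges from {merge,rollback,sign} -> (sign, d=3).
Iteration 4: no outgoing edges from {sign}; recursion stops.
SUM(d) = 0 + 1 + 1 + 1 + 2 + 2 + 2 + 3 = 12.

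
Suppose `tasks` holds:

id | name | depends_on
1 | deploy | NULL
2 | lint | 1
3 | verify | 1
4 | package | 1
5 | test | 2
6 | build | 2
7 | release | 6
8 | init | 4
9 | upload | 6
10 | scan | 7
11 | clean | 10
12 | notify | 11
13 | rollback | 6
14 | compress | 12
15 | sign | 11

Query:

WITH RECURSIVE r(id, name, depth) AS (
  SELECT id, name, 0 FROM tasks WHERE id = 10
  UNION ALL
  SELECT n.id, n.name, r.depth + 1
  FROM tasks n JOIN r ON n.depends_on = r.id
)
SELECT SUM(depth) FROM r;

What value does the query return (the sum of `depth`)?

Base: id=10 (scan) at depth 0.
Iteration 1: rows with depends_on in {10} -> clean (id 11, depth 1).
Iteration 2: rows with depends_on in {11} -> notify (id 12, depth 2), sign (id 15, depth 2).
Iteration 3: rows with depends_on in {12,15} -> compress (id 14, depth 3).
Iteration 4: no rows with depends_on in {14}; recursion stops.
SUM(depth) = 0 + 1 + 2 + 2 + 3 = 8.

8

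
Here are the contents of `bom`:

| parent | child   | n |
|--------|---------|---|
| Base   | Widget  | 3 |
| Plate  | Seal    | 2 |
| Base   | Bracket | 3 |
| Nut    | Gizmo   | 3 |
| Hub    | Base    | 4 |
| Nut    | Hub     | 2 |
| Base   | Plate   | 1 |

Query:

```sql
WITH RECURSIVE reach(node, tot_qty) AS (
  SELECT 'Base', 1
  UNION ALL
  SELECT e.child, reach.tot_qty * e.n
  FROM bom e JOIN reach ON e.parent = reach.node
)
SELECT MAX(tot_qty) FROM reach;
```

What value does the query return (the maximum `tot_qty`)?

Base: (Base, tot_qty=1).
Iteration 1: components of {Base} -> Bracket = 1*3 = 3, Plate = 1*1 = 1, Widget = 1*3 = 3.
Iteration 2: components of {Bracket,Plate,Widget} -> Seal = 1*2 = 2.
Iteration 3: no further components; recursion stops.
tot_qty values: 1, 1, 3, 3, 2; the maximum is 3.

3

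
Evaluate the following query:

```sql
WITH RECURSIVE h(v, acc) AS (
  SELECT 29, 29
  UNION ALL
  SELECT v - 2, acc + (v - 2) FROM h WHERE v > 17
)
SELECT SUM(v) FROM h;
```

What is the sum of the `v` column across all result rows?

Base: v=29, acc=29.
Iteration 1: 29 > 17 holds -> v = 29 - 2 = 27, acc = 29 + 27 = 56.
Iteration 2: 27 > 17 holds -> v = 27 - 2 = 25, acc = 56 + 25 = 81.
Iteration 3: 25 > 17 holds -> v = 25 - 2 = 23, acc = 81 + 23 = 104.
Iteration 4: 23 > 17 holds -> v = 23 - 2 = 21, acc = 104 + 21 = 125.
Iteration 5: 21 > 17 holds -> v = 21 - 2 = 19, acc = 125 + 19 = 144.
Iteration 6: 19 > 17 holds -> v = 19 - 2 = 17, acc = 144 + 17 = 161.
Iteration 7: 17 > 17 fails; recursion stops.
SUM(v) = 29 + 27 + 25 + 23 + 21 + 19 + 17 = 161.

161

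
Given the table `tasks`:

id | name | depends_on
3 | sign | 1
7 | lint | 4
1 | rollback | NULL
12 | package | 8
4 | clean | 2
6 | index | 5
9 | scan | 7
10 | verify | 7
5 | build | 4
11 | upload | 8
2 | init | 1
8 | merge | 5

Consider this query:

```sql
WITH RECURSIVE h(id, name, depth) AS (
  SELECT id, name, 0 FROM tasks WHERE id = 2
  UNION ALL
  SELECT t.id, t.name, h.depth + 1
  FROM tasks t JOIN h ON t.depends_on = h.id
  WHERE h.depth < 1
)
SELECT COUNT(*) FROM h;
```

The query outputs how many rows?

2

Base: id=2 (init) at depth 0.
Iteration 1: rows with depends_on in {2} -> clean (id 4, depth 1).
Iteration 2: depth < 1 fails for all current rows; recursion stops.
Total rows emitted: 2.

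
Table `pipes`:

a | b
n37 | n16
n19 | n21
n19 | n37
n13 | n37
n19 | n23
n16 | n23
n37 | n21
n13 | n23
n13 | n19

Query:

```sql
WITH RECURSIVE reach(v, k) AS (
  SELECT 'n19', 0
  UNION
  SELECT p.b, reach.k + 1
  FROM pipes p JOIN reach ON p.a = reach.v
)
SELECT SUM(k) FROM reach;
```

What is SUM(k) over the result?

10

Base: (n19, k=0).
Iteration 1: edges from {n19} -> (n21, k=1), (n23, k=1), (n37, k=1).
Iteration 2: edges from {n21,n23,n37} -> (n16, k=2), (n21, k=2).
Iteration 3: edges from {n16,n21} -> (n23, k=3).
Iteration 4: no outgoing edges from {n23}; recursion stops.
SUM(k) = 0 + 1 + 1 + 1 + 2 + 2 + 3 = 10.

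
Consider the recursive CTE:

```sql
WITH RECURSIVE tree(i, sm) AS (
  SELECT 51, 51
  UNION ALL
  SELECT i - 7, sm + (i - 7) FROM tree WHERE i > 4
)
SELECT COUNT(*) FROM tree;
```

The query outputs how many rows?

Base: i=51, sm=51.
Iteration 1: 51 > 4 holds -> i = 51 - 7 = 44, sm = 51 + 44 = 95.
Iteration 2: 44 > 4 holds -> i = 44 - 7 = 37, sm = 95 + 37 = 132.
Iteration 3: 37 > 4 holds -> i = 37 - 7 = 30, sm = 132 + 30 = 162.
Iteration 4: 30 > 4 holds -> i = 30 - 7 = 23, sm = 162 + 23 = 185.
Iteration 5: 23 > 4 holds -> i = 23 - 7 = 16, sm = 185 + 16 = 201.
Iteration 6: 16 > 4 holds -> i = 16 - 7 = 9, sm = 201 + 9 = 210.
Iteration 7: 9 > 4 holds -> i = 9 - 7 = 2, sm = 210 + 2 = 212.
Iteration 8: 2 > 4 fails; recursion stops.
Total rows emitted: 8.

8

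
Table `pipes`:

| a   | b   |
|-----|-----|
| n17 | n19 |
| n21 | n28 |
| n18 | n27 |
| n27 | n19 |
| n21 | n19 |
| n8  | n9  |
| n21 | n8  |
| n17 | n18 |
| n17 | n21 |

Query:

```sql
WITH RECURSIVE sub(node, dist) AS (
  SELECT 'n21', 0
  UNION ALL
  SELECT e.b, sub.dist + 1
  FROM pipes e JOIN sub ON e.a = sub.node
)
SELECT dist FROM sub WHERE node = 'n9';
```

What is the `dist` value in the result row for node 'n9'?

Base: (n21, dist=0).
Iteration 1: edges from {n21} -> (n19, dist=1), (n28, dist=1), (n8, dist=1).
Iteration 2: edges from {n19,n28,n8} -> (n9, dist=2).
Iteration 3: no outgoing edges from {n9}; recursion stops.

2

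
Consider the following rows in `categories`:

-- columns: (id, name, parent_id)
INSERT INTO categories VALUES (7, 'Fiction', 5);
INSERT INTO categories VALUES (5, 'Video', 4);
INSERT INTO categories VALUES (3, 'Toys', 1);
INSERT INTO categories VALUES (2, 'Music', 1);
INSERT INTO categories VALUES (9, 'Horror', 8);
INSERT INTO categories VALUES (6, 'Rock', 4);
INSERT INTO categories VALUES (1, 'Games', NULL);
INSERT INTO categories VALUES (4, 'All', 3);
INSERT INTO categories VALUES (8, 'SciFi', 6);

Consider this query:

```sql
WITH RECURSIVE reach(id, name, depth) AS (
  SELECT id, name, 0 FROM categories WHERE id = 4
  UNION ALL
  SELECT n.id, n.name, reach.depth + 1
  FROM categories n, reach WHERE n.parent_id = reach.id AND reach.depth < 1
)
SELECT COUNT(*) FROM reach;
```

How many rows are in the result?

3

Base: id=4 (All) at depth 0.
Iteration 1: rows with parent_id in {4} -> Video (id 5, depth 1), Rock (id 6, depth 1).
Iteration 2: depth < 1 fails for all current rows; recursion stops.
Total rows emitted: 3.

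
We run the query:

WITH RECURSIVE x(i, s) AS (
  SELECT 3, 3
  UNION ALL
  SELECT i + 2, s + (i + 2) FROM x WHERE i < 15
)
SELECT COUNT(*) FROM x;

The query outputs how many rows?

7

Base: i=3, s=3.
Iteration 1: 3 < 15 holds -> i = 3 + 2 = 5, s = 3 + 5 = 8.
Iteration 2: 5 < 15 holds -> i = 5 + 2 = 7, s = 8 + 7 = 15.
Iteration 3: 7 < 15 holds -> i = 7 + 2 = 9, s = 15 + 9 = 24.
Iteration 4: 9 < 15 holds -> i = 9 + 2 = 11, s = 24 + 11 = 35.
Iteration 5: 11 < 15 holds -> i = 11 + 2 = 13, s = 35 + 13 = 48.
Iteration 6: 13 < 15 holds -> i = 13 + 2 = 15, s = 48 + 15 = 63.
Iteration 7: 15 < 15 fails; recursion stops.
Total rows emitted: 7.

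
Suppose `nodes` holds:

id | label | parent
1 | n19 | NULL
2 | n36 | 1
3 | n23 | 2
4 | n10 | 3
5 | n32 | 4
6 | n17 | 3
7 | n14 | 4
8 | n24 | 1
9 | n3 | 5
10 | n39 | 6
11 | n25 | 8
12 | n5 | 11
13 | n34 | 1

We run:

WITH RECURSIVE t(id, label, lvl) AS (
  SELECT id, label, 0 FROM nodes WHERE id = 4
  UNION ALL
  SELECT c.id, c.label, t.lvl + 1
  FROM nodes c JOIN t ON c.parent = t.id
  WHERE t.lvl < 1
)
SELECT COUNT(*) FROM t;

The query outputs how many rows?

Base: id=4 (n10) at lvl 0.
Iteration 1: rows with parent in {4} -> n32 (id 5, lvl 1), n14 (id 7, lvl 1).
Iteration 2: lvl < 1 fails for all current rows; recursion stops.
Total rows emitted: 3.

3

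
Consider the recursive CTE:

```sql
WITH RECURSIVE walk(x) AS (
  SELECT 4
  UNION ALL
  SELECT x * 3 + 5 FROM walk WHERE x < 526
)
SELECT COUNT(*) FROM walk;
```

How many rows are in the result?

Base: x=4.
Iteration 1: 4 < 526 holds -> x = 4 * 3 + 5 = 17.
Iteration 2: 17 < 526 holds -> x = 17 * 3 + 5 = 56.
Iteration 3: 56 < 526 holds -> x = 56 * 3 + 5 = 173.
Iteration 4: 173 < 526 holds -> x = 173 * 3 + 5 = 524.
Iteration 5: 524 < 526 holds -> x = 524 * 3 + 5 = 1577.
Iteration 6: 1577 < 526 fails; recursion stops.
Total rows emitted: 6.

6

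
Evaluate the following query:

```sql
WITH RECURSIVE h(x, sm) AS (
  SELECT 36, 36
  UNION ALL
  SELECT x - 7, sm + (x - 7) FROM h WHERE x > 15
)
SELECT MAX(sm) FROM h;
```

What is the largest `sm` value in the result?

Base: x=36, sm=36.
Iteration 1: 36 > 15 holds -> x = 36 - 7 = 29, sm = 36 + 29 = 65.
Iteration 2: 29 > 15 holds -> x = 29 - 7 = 22, sm = 65 + 22 = 87.
Iteration 3: 22 > 15 holds -> x = 22 - 7 = 15, sm = 87 + 15 = 102.
Iteration 4: 15 > 15 fails; recursion stops.
sm values: 36, 65, 87, 102; the maximum is 102.

102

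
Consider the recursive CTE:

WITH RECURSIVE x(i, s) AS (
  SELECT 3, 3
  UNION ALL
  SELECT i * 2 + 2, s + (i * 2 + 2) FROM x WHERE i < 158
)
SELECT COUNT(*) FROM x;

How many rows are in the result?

6

Base: i=3, s=3.
Iteration 1: 3 < 158 holds -> i = 3 * 2 + 2 = 8, s = 3 + 8 = 11.
Iteration 2: 8 < 158 holds -> i = 8 * 2 + 2 = 18, s = 11 + 18 = 29.
Iteration 3: 18 < 158 holds -> i = 18 * 2 + 2 = 38, s = 29 + 38 = 67.
Iteration 4: 38 < 158 holds -> i = 38 * 2 + 2 = 78, s = 67 + 78 = 145.
Iteration 5: 78 < 158 holds -> i = 78 * 2 + 2 = 158, s = 145 + 158 = 303.
Iteration 6: 158 < 158 fails; recursion stops.
Total rows emitted: 6.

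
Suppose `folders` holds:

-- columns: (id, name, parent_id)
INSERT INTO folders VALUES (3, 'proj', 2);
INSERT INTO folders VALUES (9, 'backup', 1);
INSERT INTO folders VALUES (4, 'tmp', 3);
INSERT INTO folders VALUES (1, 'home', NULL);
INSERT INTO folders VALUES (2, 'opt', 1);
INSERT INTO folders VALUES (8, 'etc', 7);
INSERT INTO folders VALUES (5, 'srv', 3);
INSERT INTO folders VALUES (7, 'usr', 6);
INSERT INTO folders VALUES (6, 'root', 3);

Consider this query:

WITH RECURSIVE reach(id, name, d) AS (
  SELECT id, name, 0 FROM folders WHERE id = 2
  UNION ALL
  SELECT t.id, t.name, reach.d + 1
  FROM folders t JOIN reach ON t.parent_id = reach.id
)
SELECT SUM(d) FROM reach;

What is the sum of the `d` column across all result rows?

14

Base: id=2 (opt) at d 0.
Iteration 1: rows with parent_id in {2} -> proj (id 3, d 1).
Iteration 2: rows with parent_id in {3} -> tmp (id 4, d 2), srv (id 5, d 2), root (id 6, d 2).
Iteration 3: rows with parent_id in {4,5,6} -> usr (id 7, d 3).
Iteration 4: rows with parent_id in {7} -> etc (id 8, d 4).
Iteration 5: no rows with parent_id in {8}; recursion stops.
SUM(d) = 0 + 1 + 2 + 2 + 2 + 3 + 4 = 14.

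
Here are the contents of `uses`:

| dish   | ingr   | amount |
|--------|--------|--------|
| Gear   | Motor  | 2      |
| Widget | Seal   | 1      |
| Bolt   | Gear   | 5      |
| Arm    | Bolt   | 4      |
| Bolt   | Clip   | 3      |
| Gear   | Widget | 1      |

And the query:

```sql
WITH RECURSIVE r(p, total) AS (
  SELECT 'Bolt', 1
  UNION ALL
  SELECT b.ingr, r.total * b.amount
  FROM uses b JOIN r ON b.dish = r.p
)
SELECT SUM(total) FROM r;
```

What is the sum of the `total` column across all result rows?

Base: (Bolt, total=1).
Iteration 1: components of {Bolt} -> Clip = 1*3 = 3, Gear = 1*5 = 5.
Iteration 2: components of {Clip,Gear} -> Motor = 5*2 = 10, Widget = 5*1 = 5.
Iteration 3: components of {Motor,Widget} -> Seal = 5*1 = 5.
Iteration 4: no further components; recursion stops.
SUM(total) = 1 + 5 + 3 + 10 + 5 + 5 = 29.

29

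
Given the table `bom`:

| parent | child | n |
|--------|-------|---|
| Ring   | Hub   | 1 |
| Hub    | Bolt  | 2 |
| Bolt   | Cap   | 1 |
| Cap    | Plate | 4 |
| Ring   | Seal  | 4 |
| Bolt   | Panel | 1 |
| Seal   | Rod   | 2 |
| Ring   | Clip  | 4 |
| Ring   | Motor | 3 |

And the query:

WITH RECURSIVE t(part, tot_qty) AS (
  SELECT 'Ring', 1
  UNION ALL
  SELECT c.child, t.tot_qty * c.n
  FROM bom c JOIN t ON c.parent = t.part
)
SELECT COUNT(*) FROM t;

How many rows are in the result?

10

Base: (Ring, tot_qty=1).
Iteration 1: components of {Ring} -> Clip = 1*4 = 4, Hub = 1*1 = 1, Motor = 1*3 = 3, Seal = 1*4 = 4.
Iteration 2: components of {Clip,Hub,Motor,Seal} -> Bolt = 1*2 = 2, Rod = 4*2 = 8.
Iteration 3: components of {Bolt,Rod} -> Cap = 2*1 = 2, Panel = 2*1 = 2.
Iteration 4: components of {Cap,Panel} -> Plate = 2*4 = 8.
Iteration 5: no further components; recursion stops.
Total rows emitted: 10.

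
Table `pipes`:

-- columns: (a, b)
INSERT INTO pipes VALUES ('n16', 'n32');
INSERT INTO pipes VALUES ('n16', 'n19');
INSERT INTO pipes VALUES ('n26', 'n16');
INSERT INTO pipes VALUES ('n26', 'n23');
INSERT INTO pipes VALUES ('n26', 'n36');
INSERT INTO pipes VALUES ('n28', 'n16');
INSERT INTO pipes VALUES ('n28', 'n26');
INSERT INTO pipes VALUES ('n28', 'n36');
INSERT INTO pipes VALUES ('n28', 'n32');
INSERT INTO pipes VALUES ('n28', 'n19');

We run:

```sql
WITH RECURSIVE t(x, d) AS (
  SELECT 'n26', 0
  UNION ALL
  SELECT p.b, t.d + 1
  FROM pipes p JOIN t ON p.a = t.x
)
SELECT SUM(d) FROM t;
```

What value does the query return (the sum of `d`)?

7

Base: (n26, d=0).
Iteration 1: edges from {n26} -> (n16, d=1), (n23, d=1), (n36, d=1).
Iteration 2: edges from {n16,n23,n36} -> (n19, d=2), (n32, d=2).
Iteration 3: no outgoing edges from {n19,n32}; recursion stops.
SUM(d) = 0 + 1 + 1 + 1 + 2 + 2 = 7.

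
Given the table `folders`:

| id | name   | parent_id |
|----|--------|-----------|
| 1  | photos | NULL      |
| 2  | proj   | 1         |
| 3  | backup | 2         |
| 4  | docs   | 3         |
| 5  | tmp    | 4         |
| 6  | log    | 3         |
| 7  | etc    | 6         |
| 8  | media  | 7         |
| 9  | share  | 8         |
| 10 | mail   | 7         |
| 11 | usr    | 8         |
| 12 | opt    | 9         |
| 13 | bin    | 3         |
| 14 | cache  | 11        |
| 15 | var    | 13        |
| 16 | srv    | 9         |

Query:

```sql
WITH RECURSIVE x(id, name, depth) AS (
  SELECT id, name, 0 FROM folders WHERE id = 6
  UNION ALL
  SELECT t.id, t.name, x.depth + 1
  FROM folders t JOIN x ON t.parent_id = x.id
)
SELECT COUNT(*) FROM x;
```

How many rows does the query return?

9

Base: id=6 (log) at depth 0.
Iteration 1: rows with parent_id in {6} -> etc (id 7, depth 1).
Iteration 2: rows with parent_id in {7} -> media (id 8, depth 2), mail (id 10, depth 2).
Iteration 3: rows with parent_id in {8,10} -> share (id 9, depth 3), usr (id 11, depth 3).
Iteration 4: rows with parent_id in {9,11} -> opt (id 12, depth 4), cache (id 14, depth 4), srv (id 16, depth 4).
Iteration 5: no rows with parent_id in {12,14,16}; recursion stops.
Total rows emitted: 9.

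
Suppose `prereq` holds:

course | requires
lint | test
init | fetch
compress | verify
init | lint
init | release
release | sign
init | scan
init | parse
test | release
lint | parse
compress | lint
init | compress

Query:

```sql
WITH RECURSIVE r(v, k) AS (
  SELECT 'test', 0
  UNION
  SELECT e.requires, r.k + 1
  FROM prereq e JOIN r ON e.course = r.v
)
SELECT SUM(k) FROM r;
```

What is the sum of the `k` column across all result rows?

3

Base: (test, k=0).
Iteration 1: edges from {test} -> (release, k=1).
Iteration 2: edges from {release} -> (sign, k=2).
Iteration 3: no outgoing edges from {sign}; recursion stops.
SUM(k) = 0 + 1 + 2 = 3.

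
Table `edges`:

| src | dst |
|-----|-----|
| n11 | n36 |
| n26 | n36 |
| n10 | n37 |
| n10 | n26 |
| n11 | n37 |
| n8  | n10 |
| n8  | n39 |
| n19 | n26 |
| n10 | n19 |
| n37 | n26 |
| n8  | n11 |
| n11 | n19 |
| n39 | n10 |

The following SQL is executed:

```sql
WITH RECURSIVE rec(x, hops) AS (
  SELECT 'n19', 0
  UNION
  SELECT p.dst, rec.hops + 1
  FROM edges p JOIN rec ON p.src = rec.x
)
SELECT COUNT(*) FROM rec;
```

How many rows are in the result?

3

Base: (n19, hops=0).
Iteration 1: edges from {n19} -> (n26, hops=1).
Iteration 2: edges from {n26} -> (n36, hops=2).
Iteration 3: no outgoing edges from {n36}; recursion stops.
Total rows emitted: 3.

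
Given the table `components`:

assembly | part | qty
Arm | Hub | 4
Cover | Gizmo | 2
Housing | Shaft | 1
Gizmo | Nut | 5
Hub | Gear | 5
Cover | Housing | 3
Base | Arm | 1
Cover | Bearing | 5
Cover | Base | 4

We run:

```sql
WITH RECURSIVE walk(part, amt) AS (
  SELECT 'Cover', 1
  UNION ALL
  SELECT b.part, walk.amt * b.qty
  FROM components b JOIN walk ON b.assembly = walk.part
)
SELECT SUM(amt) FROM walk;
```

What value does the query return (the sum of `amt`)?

128

Base: (Cover, amt=1).
Iteration 1: components of {Cover} -> Base = 1*4 = 4, Bearing = 1*5 = 5, Gizmo = 1*2 = 2, Housing = 1*3 = 3.
Iteration 2: components of {Base,Bearing,Gizmo,Housing} -> Arm = 4*1 = 4, Nut = 2*5 = 10, Shaft = 3*1 = 3.
Iteration 3: components of {Arm,Nut,Shaft} -> Hub = 4*4 = 16.
Iteration 4: components of {Hub} -> Gear = 16*5 = 80.
Iteration 5: no further components; recursion stops.
SUM(amt) = 1 + 2 + 4 + 5 + 3 + 10 + 4 + 3 + 16 + 80 = 128.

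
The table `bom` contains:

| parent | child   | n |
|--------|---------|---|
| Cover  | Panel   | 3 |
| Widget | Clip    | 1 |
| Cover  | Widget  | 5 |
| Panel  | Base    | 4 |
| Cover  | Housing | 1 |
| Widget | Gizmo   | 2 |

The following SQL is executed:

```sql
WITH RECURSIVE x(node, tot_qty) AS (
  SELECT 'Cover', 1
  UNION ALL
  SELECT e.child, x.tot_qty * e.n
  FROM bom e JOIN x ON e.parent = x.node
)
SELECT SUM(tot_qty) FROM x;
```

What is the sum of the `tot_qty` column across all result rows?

Base: (Cover, tot_qty=1).
Iteration 1: components of {Cover} -> Housing = 1*1 = 1, Panel = 1*3 = 3, Widget = 1*5 = 5.
Iteration 2: components of {Housing,Panel,Widget} -> Base = 3*4 = 12, Clip = 5*1 = 5, Gizmo = 5*2 = 10.
Iteration 3: no further components; recursion stops.
SUM(tot_qty) = 1 + 5 + 3 + 1 + 5 + 10 + 12 = 37.

37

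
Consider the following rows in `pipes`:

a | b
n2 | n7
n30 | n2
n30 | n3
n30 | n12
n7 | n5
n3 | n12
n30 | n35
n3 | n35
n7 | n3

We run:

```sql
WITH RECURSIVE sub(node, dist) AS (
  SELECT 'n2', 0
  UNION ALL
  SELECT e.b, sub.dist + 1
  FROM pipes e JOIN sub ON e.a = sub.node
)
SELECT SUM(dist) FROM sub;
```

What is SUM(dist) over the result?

11

Base: (n2, dist=0).
Iteration 1: edges from {n2} -> (n7, dist=1).
Iteration 2: edges from {n7} -> (n3, dist=2), (n5, dist=2).
Iteration 3: edges from {n3,n5} -> (n12, dist=3), (n35, dist=3).
Iteration 4: no outgoing edges from {n12,n35}; recursion stops.
SUM(dist) = 0 + 1 + 2 + 2 + 3 + 3 = 11.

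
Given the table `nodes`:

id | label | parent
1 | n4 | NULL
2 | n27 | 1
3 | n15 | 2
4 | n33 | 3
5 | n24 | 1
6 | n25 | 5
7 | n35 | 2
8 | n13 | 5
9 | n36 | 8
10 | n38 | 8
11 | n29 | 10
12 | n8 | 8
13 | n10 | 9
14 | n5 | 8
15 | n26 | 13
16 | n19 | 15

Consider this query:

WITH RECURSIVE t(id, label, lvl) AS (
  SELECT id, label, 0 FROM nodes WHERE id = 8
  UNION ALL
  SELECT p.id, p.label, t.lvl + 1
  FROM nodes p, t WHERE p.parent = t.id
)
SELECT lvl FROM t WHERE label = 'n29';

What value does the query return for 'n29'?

2

Base: id=8 (n13) at lvl 0.
Iteration 1: rows with parent in {8} -> n36 (id 9, lvl 1), n38 (id 10, lvl 1), n8 (id 12, lvl 1), n5 (id 14, lvl 1).
Iteration 2: rows with parent in {9,10,12,14} -> n29 (id 11, lvl 2), n10 (id 13, lvl 2).
Iteration 3: rows with parent in {11,13} -> n26 (id 15, lvl 3).
Iteration 4: rows with parent in {15} -> n19 (id 16, lvl 4).
Iteration 5: no rows with parent in {16}; recursion stops.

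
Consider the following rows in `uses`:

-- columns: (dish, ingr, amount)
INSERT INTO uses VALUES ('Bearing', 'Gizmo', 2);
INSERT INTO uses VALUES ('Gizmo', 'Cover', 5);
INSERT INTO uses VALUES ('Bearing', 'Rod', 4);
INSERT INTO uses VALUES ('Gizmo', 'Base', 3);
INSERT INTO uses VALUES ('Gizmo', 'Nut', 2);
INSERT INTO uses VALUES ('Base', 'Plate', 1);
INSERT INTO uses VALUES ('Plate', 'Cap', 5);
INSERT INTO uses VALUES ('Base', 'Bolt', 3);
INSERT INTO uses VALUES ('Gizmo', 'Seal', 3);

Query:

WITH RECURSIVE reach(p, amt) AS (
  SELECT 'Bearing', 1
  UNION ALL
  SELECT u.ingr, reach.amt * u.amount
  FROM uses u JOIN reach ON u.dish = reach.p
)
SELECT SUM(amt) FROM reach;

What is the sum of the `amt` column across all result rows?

Base: (Bearing, amt=1).
Iteration 1: components of {Bearing} -> Gizmo = 1*2 = 2, Rod = 1*4 = 4.
Iteration 2: components of {Gizmo,Rod} -> Base = 2*3 = 6, Cover = 2*5 = 10, Nut = 2*2 = 4, Seal = 2*3 = 6.
Iteration 3: components of {Base,Cover,Nut,Seal} -> Bolt = 6*3 = 18, Plate = 6*1 = 6.
Iteration 4: components of {Bolt,Plate} -> Cap = 6*5 = 30.
Iteration 5: no further components; recursion stops.
SUM(amt) = 1 + 2 + 4 + 10 + 6 + 4 + 6 + 6 + 18 + 30 = 87.

87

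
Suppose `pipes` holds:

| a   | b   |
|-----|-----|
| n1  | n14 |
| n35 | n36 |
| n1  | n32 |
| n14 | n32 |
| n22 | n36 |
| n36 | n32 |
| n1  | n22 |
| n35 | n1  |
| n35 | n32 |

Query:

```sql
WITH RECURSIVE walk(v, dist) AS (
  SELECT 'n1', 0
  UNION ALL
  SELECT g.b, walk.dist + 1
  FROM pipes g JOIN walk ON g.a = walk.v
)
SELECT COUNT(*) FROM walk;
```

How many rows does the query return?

7

Base: (n1, dist=0).
Iteration 1: edges from {n1} -> (n14, dist=1), (n22, dist=1), (n32, dist=1).
Iteration 2: edges from {n14,n22,n32} -> (n32, dist=2), (n36, dist=2).
Iteration 3: edges from {n32,n36} -> (n32, dist=3).
Iteration 4: no outgoing edges from {n32}; recursion stops.
Total rows emitted: 7.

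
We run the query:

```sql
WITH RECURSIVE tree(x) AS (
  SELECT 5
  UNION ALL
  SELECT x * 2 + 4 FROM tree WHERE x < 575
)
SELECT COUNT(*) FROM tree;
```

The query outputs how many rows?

8

Base: x=5.
Iteration 1: 5 < 575 holds -> x = 5 * 2 + 4 = 14.
Iteration 2: 14 < 575 holds -> x = 14 * 2 + 4 = 32.
Iteration 3: 32 < 575 holds -> x = 32 * 2 + 4 = 68.
Iteration 4: 68 < 575 holds -> x = 68 * 2 + 4 = 140.
Iteration 5: 140 < 575 holds -> x = 140 * 2 + 4 = 284.
Iteration 6: 284 < 575 holds -> x = 284 * 2 + 4 = 572.
Iteration 7: 572 < 575 holds -> x = 572 * 2 + 4 = 1148.
Iteration 8: 1148 < 575 fails; recursion stops.
Total rows emitted: 8.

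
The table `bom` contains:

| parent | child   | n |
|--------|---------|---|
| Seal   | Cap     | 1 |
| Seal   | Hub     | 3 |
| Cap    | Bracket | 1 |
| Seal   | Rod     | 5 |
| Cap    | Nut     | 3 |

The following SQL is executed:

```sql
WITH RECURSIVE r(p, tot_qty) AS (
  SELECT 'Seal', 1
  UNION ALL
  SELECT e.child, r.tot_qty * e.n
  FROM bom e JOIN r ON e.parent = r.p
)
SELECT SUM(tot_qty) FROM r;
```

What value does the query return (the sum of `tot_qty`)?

Base: (Seal, tot_qty=1).
Iteration 1: components of {Seal} -> Cap = 1*1 = 1, Hub = 1*3 = 3, Rod = 1*5 = 5.
Iteration 2: components of {Cap,Hub,Rod} -> Bracket = 1*1 = 1, Nut = 1*3 = 3.
Iteration 3: no further components; recursion stops.
SUM(tot_qty) = 1 + 1 + 3 + 5 + 1 + 3 = 14.

14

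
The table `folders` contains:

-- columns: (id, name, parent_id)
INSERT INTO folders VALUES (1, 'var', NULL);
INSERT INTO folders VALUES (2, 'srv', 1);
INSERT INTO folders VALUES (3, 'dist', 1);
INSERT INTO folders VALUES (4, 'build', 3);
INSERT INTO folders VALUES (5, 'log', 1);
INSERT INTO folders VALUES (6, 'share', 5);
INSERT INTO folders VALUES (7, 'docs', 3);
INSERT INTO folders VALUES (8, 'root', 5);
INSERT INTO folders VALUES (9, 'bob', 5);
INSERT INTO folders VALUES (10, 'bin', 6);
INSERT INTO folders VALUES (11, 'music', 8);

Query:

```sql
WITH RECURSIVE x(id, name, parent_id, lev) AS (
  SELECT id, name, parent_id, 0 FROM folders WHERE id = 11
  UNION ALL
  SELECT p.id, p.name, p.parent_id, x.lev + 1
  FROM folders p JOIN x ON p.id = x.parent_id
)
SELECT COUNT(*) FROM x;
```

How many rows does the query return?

Base: id=11 (music), parent_id=8, lev 0.
Iteration 1: join on id=8 -> root (id 8, parent_id=5, lev 1).
Iteration 2: join on id=5 -> log (id 5, parent_id=1, lev 2).
Iteration 3: join on id=1 -> var (id 1, parent_id=NULL, lev 3).
Iteration 4: parent_id is NULL; no match; recursion stops.
Total rows emitted: 4.

4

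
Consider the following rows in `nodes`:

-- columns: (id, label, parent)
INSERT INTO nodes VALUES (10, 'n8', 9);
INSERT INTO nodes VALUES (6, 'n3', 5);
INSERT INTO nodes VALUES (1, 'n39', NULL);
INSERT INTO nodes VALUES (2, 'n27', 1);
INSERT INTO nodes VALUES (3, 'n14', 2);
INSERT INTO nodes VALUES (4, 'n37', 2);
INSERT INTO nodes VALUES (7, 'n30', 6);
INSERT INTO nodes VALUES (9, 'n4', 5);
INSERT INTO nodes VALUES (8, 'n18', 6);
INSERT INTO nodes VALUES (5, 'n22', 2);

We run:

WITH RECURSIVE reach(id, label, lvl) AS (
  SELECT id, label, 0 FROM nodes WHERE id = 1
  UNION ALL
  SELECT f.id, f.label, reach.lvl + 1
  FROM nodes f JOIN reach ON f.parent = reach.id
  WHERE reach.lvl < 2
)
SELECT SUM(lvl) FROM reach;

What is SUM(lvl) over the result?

Base: id=1 (n39) at lvl 0.
Iteration 1: rows with parent in {1} -> n27 (id 2, lvl 1).
Iteration 2: rows with parent in {2} -> n14 (id 3, lvl 2), n37 (id 4, lvl 2), n22 (id 5, lvl 2).
Iteration 3: lvl < 2 fails for all current rows; recursion stops.
SUM(lvl) = 0 + 1 + 2 + 2 + 2 = 7.

7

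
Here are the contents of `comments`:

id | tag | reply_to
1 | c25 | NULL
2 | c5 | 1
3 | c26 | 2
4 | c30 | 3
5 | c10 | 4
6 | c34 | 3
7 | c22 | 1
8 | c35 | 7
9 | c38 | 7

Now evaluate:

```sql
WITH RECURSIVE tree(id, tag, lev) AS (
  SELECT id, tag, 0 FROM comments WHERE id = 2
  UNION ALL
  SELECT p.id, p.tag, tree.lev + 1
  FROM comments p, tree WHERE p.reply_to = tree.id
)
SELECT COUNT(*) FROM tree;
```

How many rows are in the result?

5

Base: id=2 (c5) at lev 0.
Iteration 1: rows with reply_to in {2} -> c26 (id 3, lev 1).
Iteration 2: rows with reply_to in {3} -> c30 (id 4, lev 2), c34 (id 6, lev 2).
Iteration 3: rows with reply_to in {4,6} -> c10 (id 5, lev 3).
Iteration 4: no rows with reply_to in {5}; recursion stops.
Total rows emitted: 5.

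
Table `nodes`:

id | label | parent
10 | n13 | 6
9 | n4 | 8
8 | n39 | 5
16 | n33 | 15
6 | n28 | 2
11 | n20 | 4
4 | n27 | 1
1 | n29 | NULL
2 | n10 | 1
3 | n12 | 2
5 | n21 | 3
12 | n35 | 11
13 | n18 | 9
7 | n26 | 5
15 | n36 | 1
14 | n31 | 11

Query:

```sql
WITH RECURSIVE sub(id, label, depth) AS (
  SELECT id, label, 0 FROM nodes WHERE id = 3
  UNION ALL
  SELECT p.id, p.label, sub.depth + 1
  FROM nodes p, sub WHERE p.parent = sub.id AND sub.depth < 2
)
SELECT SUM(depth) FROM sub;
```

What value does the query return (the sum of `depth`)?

Base: id=3 (n12) at depth 0.
Iteration 1: rows with parent in {3} -> n21 (id 5, depth 1).
Iteration 2: rows with parent in {5} -> n26 (id 7, depth 2), n39 (id 8, depth 2).
Iteration 3: depth < 2 fails for all current rows; recursion stops.
SUM(depth) = 0 + 1 + 2 + 2 = 5.

5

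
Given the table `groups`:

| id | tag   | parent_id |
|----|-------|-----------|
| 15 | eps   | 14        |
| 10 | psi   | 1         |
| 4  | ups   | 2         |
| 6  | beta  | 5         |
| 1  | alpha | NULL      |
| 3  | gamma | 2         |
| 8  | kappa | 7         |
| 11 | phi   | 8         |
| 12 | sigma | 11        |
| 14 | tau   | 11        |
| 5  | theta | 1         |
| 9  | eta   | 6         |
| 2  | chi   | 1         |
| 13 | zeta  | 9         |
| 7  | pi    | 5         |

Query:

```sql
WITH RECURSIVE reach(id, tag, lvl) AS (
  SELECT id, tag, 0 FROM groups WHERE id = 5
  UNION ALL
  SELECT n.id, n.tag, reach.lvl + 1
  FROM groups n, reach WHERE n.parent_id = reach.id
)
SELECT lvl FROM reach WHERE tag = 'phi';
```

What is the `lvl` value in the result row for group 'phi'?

Base: id=5 (theta) at lvl 0.
Iteration 1: rows with parent_id in {5} -> beta (id 6, lvl 1), pi (id 7, lvl 1).
Iteration 2: rows with parent_id in {6,7} -> kappa (id 8, lvl 2), eta (id 9, lvl 2).
Iteration 3: rows with parent_id in {8,9} -> phi (id 11, lvl 3), zeta (id 13, lvl 3).
Iteration 4: rows with parent_id in {11,13} -> sigma (id 12, lvl 4), tau (id 14, lvl 4).
Iteration 5: rows with parent_id in {12,14} -> eps (id 15, lvl 5).
Iteration 6: no rows with parent_id in {15}; recursion stops.

3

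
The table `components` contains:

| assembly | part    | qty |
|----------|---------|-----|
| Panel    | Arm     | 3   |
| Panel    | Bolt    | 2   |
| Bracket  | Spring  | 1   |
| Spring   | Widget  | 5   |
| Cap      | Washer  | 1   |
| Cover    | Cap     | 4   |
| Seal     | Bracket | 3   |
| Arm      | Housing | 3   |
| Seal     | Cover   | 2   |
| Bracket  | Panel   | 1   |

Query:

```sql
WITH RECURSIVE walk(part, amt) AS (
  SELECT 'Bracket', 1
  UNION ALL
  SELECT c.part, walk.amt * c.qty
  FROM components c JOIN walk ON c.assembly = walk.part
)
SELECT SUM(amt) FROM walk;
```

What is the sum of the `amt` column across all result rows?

22

Base: (Bracket, amt=1).
Iteration 1: components of {Bracket} -> Panel = 1*1 = 1, Spring = 1*1 = 1.
Iteration 2: components of {Panel,Spring} -> Arm = 1*3 = 3, Bolt = 1*2 = 2, Widget = 1*5 = 5.
Iteration 3: components of {Arm,Bolt,Widget} -> Housing = 3*3 = 9.
Iteration 4: no further components; recursion stops.
SUM(amt) = 1 + 1 + 1 + 2 + 3 + 5 + 9 = 22.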